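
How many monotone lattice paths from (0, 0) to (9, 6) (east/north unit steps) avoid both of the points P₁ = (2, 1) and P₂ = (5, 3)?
Number of paths = 1719

Inclusion–exclusion. Total paths: C(15, 9) = 5005. Through P₁: C(3, 2)·C(12, 7) = 2376. Through P₂: C(8, 5)·C(7, 4) = 1960. Since P₁ is strictly southwest of P₂, a monotone path through both must visit P₁ then P₂; paths through both = C(3, 2)·C(5, 3)·C(7, 4) = 1050. Avoid both = 5005 − 2376 − 1960 + 1050 = 1719.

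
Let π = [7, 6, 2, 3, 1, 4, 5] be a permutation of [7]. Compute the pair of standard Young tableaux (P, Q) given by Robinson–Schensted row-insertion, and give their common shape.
P = [1, 3, 4, 5] / [2] / [6] / [7];  Q = [1, 4, 6, 7] / [2] / [3] / [5];  common shape = (4, 1, 1, 1)

Row-insert the values π_1, π_2, … into P one at a time, bumping the leftmost entry strictly greater than the inserted value down to the next row. The recording tableau Q records, in position (i, j), the step at which that cell was added to P.
  Insert 7 (step 1): P = [7];  Q = [1]
  Insert 6 (step 2): P = [6] / [7];  Q = [1] / [2]
  Insert 2 (step 3): P = [2] / [6] / [7];  Q = [1] / [2] / [3]
  Insert 3 (step 4): P = [2, 3] / [6] / [7];  Q = [1, 4] / [2] / [3]
  Insert 1 (step 5): P = [1, 3] / [2] / [6] / [7];  Q = [1, 4] / [2] / [3] / [5]
  Insert 4 (step 6): P = [1, 3, 4] / [2] / [6] / [7];  Q = [1, 4, 6] / [2] / [3] / [5]
  Insert 5 (step 7): P = [1, 3, 4, 5] / [2] / [6] / [7];  Q = [1, 4, 6, 7] / [2] / [3] / [5]
Final shape: (4, 1, 1, 1).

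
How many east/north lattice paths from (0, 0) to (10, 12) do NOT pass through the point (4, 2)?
Number of paths = 526526

Total paths from (0, 0) to (10, 12): C(22, 10) = 646646. Paths through (4, 2): (paths (0, 0) → (4, 2)) × (paths (4, 2) → (10, 12)) = C(6, 4) · C(16, 6) = 15 · 8008 = 120120. Avoidance count = 646646 − 120120 = 526526.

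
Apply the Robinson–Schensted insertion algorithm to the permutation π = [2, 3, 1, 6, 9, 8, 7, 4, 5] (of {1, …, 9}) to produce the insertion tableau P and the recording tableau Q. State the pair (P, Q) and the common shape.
P = [1, 3, 4, 5] / [2, 6, 7] / [8] / [9];  Q = [1, 2, 4, 5] / [3, 6, 9] / [7] / [8];  common shape = (4, 3, 1, 1)

Row-insert the values π_1, π_2, … into P one at a time, bumping the leftmost entry strictly greater than the inserted value down to the next row. The recording tableau Q records, in position (i, j), the step at which that cell was added to P.
  Insert 2 (step 1): P = [2];  Q = [1]
  Insert 3 (step 2): P = [2, 3];  Q = [1, 2]
  Insert 1 (step 3): P = [1, 3] / [2];  Q = [1, 2] / [3]
  Insert 6 (step 4): P = [1, 3, 6] / [2];  Q = [1, 2, 4] / [3]
  Insert 9 (step 5): P = [1, 3, 6, 9] / [2];  Q = [1, 2, 4, 5] / [3]
  Insert 8 (step 6): P = [1, 3, 6, 8] / [2, 9];  Q = [1, 2, 4, 5] / [3, 6]
  Insert 7 (step 7): P = [1, 3, 6, 7] / [2, 8] / [9];  Q = [1, 2, 4, 5] / [3, 6] / [7]
  Insert 4 (step 8): P = [1, 3, 4, 7] / [2, 6] / [8] / [9];  Q = [1, 2, 4, 5] / [3, 6] / [7] / [8]
  Insert 5 (step 9): P = [1, 3, 4, 5] / [2, 6, 7] / [8] / [9];  Q = [1, 2, 4, 5] / [3, 6, 9] / [7] / [8]
Final shape: (4, 3, 1, 1).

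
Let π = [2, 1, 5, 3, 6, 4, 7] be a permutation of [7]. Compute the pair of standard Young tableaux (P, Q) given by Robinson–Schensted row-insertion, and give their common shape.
P = [1, 3, 4, 7] / [2, 5, 6];  Q = [1, 3, 5, 7] / [2, 4, 6];  common shape = (4, 3)

Row-insert the values π_1, π_2, … into P one at a time, bumping the leftmost entry strictly greater than the inserted value down to the next row. The recording tableau Q records, in position (i, j), the step at which that cell was added to P.
  Insert 2 (step 1): P = [2];  Q = [1]
  Insert 1 (step 2): P = [1] / [2];  Q = [1] / [2]
  Insert 5 (step 3): P = [1, 5] / [2];  Q = [1, 3] / [2]
  Insert 3 (step 4): P = [1, 3] / [2, 5];  Q = [1, 3] / [2, 4]
  Insert 6 (step 5): P = [1, 3, 6] / [2, 5];  Q = [1, 3, 5] / [2, 4]
  Insert 4 (step 6): P = [1, 3, 4] / [2, 5, 6];  Q = [1, 3, 5] / [2, 4, 6]
  Insert 7 (step 7): P = [1, 3, 4, 7] / [2, 5, 6];  Q = [1, 3, 5, 7] / [2, 4, 6]
Final shape: (4, 3).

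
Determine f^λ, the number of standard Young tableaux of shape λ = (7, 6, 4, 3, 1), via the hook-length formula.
# SYT of shape (7, 6, 4, 3, 1) = 514377500

Hook-length formula: f^λ = n! / Π hook(c), product over all cells c of the Young diagram. For λ = (7, 6, 4, 3, 1), n = 21 boxes. Hook lengths by row (left-to-right, top-to-bottom): [11, 9, 8, 6, 4, 3, 1]; [9, 7, 6, 4, 2, 1]; [6, 4, 3, 1]; [4, 2, 1]; [1]. Product of hooks = 99325771776. So f^λ = 21! / 99325771776 = 51090942171709440000 / 99325771776 = 514377500.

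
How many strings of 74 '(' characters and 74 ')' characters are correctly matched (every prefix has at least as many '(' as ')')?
C_74 = 311496878311103321137536291518809134027240

These balanced parentheses are counted by the Catalan number C_n = (1/(n + 1)) · C(2n, n). For n = 74: C_74 = (1/75) · C(148, 74) = 23362265873332749085315221863910685052043000/75 = 311496878311103321137536291518809134027240.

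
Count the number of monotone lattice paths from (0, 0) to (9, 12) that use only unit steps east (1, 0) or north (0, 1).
Number of paths = 293930

A monotone lattice path from (0, 0) to (9, 12) consists of 9 east steps and 12 north steps in some order, so it is determined by which 9 of the 21 steps are east. The count is C(21, 9) = 293930.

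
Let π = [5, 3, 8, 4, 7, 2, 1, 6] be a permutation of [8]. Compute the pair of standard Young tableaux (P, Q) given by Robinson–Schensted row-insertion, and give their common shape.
P = [1, 4, 6] / [2, 7] / [3, 8] / [5];  Q = [1, 3, 5] / [2, 4] / [6, 8] / [7];  common shape = (3, 2, 2, 1)

Row-insert the values π_1, π_2, … into P one at a time, bumping the leftmost entry strictly greater than the inserted value down to the next row. The recording tableau Q records, in position (i, j), the step at which that cell was added to P.
  Insert 5 (step 1): P = [5];  Q = [1]
  Insert 3 (step 2): P = [3] / [5];  Q = [1] / [2]
  Insert 8 (step 3): P = [3, 8] / [5];  Q = [1, 3] / [2]
  Insert 4 (step 4): P = [3, 4] / [5, 8];  Q = [1, 3] / [2, 4]
  Insert 7 (step 5): P = [3, 4, 7] / [5, 8];  Q = [1, 3, 5] / [2, 4]
  Insert 2 (step 6): P = [2, 4, 7] / [3, 8] / [5];  Q = [1, 3, 5] / [2, 4] / [6]
  Insert 1 (step 7): P = [1, 4, 7] / [2, 8] / [3] / [5];  Q = [1, 3, 5] / [2, 4] / [6] / [7]
  Insert 6 (step 8): P = [1, 4, 6] / [2, 7] / [3, 8] / [5];  Q = [1, 3, 5] / [2, 4] / [6, 8] / [7]
Final shape: (3, 2, 2, 1).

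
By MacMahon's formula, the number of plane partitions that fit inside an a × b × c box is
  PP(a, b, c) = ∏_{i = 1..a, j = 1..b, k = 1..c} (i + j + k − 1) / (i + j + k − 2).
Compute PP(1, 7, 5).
PP(1, 7, 5) = 792

Evaluate the triple product over i = 1..1, j = 1..7, k = 1..5. The factors are (2/1) · (3/2) · (4/3) · (5/4) · (6/5) · (3/2) · (4/3) · (5/4) · … (35 factors total). The numerators and denominators telescope so the product is an integer; carrying out the multiplication exactly gives PP(1, 7, 5) = 792.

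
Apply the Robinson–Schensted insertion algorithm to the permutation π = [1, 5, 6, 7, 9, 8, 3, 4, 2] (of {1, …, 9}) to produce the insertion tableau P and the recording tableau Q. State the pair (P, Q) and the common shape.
P = [1, 2, 4, 7, 8] / [3, 6] / [5] / [9];  Q = [1, 2, 3, 4, 5] / [6, 8] / [7] / [9];  common shape = (5, 2, 1, 1)

Row-insert the values π_1, π_2, … into P one at a time, bumping the leftmost entry strictly greater than the inserted value down to the next row. The recording tableau Q records, in position (i, j), the step at which that cell was added to P.
  Insert 1 (step 1): P = [1];  Q = [1]
  Insert 5 (step 2): P = [1, 5];  Q = [1, 2]
  Insert 6 (step 3): P = [1, 5, 6];  Q = [1, 2, 3]
  Insert 7 (step 4): P = [1, 5, 6, 7];  Q = [1, 2, 3, 4]
  Insert 9 (step 5): P = [1, 5, 6, 7, 9];  Q = [1, 2, 3, 4, 5]
  Insert 8 (step 6): P = [1, 5, 6, 7, 8] / [9];  Q = [1, 2, 3, 4, 5] / [6]
  Insert 3 (step 7): P = [1, 3, 6, 7, 8] / [5] / [9];  Q = [1, 2, 3, 4, 5] / [6] / [7]
  Insert 4 (step 8): P = [1, 3, 4, 7, 8] / [5, 6] / [9];  Q = [1, 2, 3, 4, 5] / [6, 8] / [7]
  Insert 2 (step 9): P = [1, 2, 4, 7, 8] / [3, 6] / [5] / [9];  Q = [1, 2, 3, 4, 5] / [6, 8] / [7] / [9]
Final shape: (5, 2, 1, 1).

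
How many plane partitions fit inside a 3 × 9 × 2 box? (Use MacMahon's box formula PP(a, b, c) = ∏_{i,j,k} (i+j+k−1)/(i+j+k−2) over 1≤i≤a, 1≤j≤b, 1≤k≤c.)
PP(3, 9, 2) = 15730

Evaluate the triple product over i = 1..3, j = 1..9, k = 1..2. The factors are (2/1) · (3/2) · (3/2) · (4/3) · (4/3) · (5/4) · (5/4) · (6/5) · … (54 factors total). The numerators and denominators telescope so the product is an integer; carrying out the multiplication exactly gives PP(3, 9, 2) = 15730.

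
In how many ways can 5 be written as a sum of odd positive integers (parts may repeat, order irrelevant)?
p_odd(5) = 3

Partitions of 5 using only odd parts 1, 3, 5, …: 5, 3+1+1, 1+1+1+1+1. There are 3. (Euler: this equals q(5), the number of distinct-part partitions.)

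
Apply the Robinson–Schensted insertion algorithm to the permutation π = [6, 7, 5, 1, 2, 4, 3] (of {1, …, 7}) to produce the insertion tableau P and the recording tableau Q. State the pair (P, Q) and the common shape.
P = [1, 2, 3] / [4, 7] / [5] / [6];  Q = [1, 2, 6] / [3, 5] / [4] / [7];  common shape = (3, 2, 1, 1)

Row-insert the values π_1, π_2, … into P one at a time, bumping the leftmost entry strictly greater than the inserted value down to the next row. The recording tableau Q records, in position (i, j), the step at which that cell was added to P.
  Insert 6 (step 1): P = [6];  Q = [1]
  Insert 7 (step 2): P = [6, 7];  Q = [1, 2]
  Insert 5 (step 3): P = [5, 7] / [6];  Q = [1, 2] / [3]
  Insert 1 (step 4): P = [1, 7] / [5] / [6];  Q = [1, 2] / [3] / [4]
  Insert 2 (step 5): P = [1, 2] / [5, 7] / [6];  Q = [1, 2] / [3, 5] / [4]
  Insert 4 (step 6): P = [1, 2, 4] / [5, 7] / [6];  Q = [1, 2, 6] / [3, 5] / [4]
  Insert 3 (step 7): P = [1, 2, 3] / [4, 7] / [5] / [6];  Q = [1, 2, 6] / [3, 5] / [4] / [7]
Final shape: (3, 2, 1, 1).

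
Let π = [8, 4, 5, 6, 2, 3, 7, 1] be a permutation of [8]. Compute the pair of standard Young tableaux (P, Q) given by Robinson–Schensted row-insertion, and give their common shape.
P = [1, 3, 6, 7] / [2, 5] / [4] / [8];  Q = [1, 3, 4, 7] / [2, 6] / [5] / [8];  common shape = (4, 2, 1, 1)

Row-insert the values π_1, π_2, … into P one at a time, bumping the leftmost entry strictly greater than the inserted value down to the next row. The recording tableau Q records, in position (i, j), the step at which that cell was added to P.
  Insert 8 (step 1): P = [8];  Q = [1]
  Insert 4 (step 2): P = [4] / [8];  Q = [1] / [2]
  Insert 5 (step 3): P = [4, 5] / [8];  Q = [1, 3] / [2]
  Insert 6 (step 4): P = [4, 5, 6] / [8];  Q = [1, 3, 4] / [2]
  Insert 2 (step 5): P = [2, 5, 6] / [4] / [8];  Q = [1, 3, 4] / [2] / [5]
  Insert 3 (step 6): P = [2, 3, 6] / [4, 5] / [8];  Q = [1, 3, 4] / [2, 6] / [5]
  Insert 7 (step 7): P = [2, 3, 6, 7] / [4, 5] / [8];  Q = [1, 3, 4, 7] / [2, 6] / [5]
  Insert 1 (step 8): P = [1, 3, 6, 7] / [2, 5] / [4] / [8];  Q = [1, 3, 4, 7] / [2, 6] / [5] / [8]
Final shape: (4, 2, 1, 1).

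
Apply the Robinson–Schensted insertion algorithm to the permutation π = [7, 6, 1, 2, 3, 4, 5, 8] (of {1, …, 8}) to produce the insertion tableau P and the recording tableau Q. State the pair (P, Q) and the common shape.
P = [1, 2, 3, 4, 5, 8] / [6] / [7];  Q = [1, 4, 5, 6, 7, 8] / [2] / [3];  common shape = (6, 1, 1)

Row-insert the values π_1, π_2, … into P one at a time, bumping the leftmost entry strictly greater than the inserted value down to the next row. The recording tableau Q records, in position (i, j), the step at which that cell was added to P.
  Insert 7 (step 1): P = [7];  Q = [1]
  Insert 6 (step 2): P = [6] / [7];  Q = [1] / [2]
  Insert 1 (step 3): P = [1] / [6] / [7];  Q = [1] / [2] / [3]
  Insert 2 (step 4): P = [1, 2] / [6] / [7];  Q = [1, 4] / [2] / [3]
  Insert 3 (step 5): P = [1, 2, 3] / [6] / [7];  Q = [1, 4, 5] / [2] / [3]
  Insert 4 (step 6): P = [1, 2, 3, 4] / [6] / [7];  Q = [1, 4, 5, 6] / [2] / [3]
  Insert 5 (step 7): P = [1, 2, 3, 4, 5] / [6] / [7];  Q = [1, 4, 5, 6, 7] / [2] / [3]
  Insert 8 (step 8): P = [1, 2, 3, 4, 5, 8] / [6] / [7];  Q = [1, 4, 5, 6, 7, 8] / [2] / [3]
Final shape: (6, 1, 1).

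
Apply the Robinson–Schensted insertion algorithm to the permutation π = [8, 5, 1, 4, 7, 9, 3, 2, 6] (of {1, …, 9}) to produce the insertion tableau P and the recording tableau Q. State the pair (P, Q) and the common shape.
P = [1, 2, 6, 9] / [3, 7] / [4] / [5] / [8];  Q = [1, 4, 5, 6] / [2, 9] / [3] / [7] / [8];  common shape = (4, 2, 1, 1, 1)

Row-insert the values π_1, π_2, … into P one at a time, bumping the leftmost entry strictly greater than the inserted value down to the next row. The recording tableau Q records, in position (i, j), the step at which that cell was added to P.
  Insert 8 (step 1): P = [8];  Q = [1]
  Insert 5 (step 2): P = [5] / [8];  Q = [1] / [2]
  Insert 1 (step 3): P = [1] / [5] / [8];  Q = [1] / [2] / [3]
  Insert 4 (step 4): P = [1, 4] / [5] / [8];  Q = [1, 4] / [2] / [3]
  Insert 7 (step 5): P = [1, 4, 7] / [5] / [8];  Q = [1, 4, 5] / [2] / [3]
  Insert 9 (step 6): P = [1, 4, 7, 9] / [5] / [8];  Q = [1, 4, 5, 6] / [2] / [3]
  Insert 3 (step 7): P = [1, 3, 7, 9] / [4] / [5] / [8];  Q = [1, 4, 5, 6] / [2] / [3] / [7]
  Insert 2 (step 8): P = [1, 2, 7, 9] / [3] / [4] / [5] / [8];  Q = [1, 4, 5, 6] / [2] / [3] / [7] / [8]
  Insert 6 (step 9): P = [1, 2, 6, 9] / [3, 7] / [4] / [5] / [8];  Q = [1, 4, 5, 6] / [2, 9] / [3] / [7] / [8]
Final shape: (4, 2, 1, 1, 1).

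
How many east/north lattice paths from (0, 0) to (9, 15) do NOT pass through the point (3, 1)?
Number of paths = 1152464

Total paths from (0, 0) to (9, 15): C(24, 9) = 1307504. Paths through (3, 1): (paths (0, 0) → (3, 1)) × (paths (3, 1) → (9, 15)) = C(4, 3) · C(20, 6) = 4 · 38760 = 155040. Avoidance count = 1307504 − 155040 = 1152464.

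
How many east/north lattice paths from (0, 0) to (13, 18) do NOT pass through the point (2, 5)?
Number of paths = 153834051

Total paths from (0, 0) to (13, 18): C(31, 13) = 206253075. Paths through (2, 5): (paths (0, 0) → (2, 5)) × (paths (2, 5) → (13, 18)) = C(7, 2) · C(24, 11) = 21 · 2496144 = 52419024. Avoidance count = 206253075 − 52419024 = 153834051.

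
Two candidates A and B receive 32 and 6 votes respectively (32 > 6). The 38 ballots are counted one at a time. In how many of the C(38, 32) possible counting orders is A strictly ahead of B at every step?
Strict-lead orderings = 1888887

Total orderings of the 38 votes with 32 for A: C(38, 32) = 2760681. By the Bertrand ballot formula (Cycle Lemma / reflection principle), the number of orderings in which A is strictly ahead of B throughout is (p − q)/(p + q) · C(p + q, p) = (32 − 6)/(32 + 6) · 2760681 = 1888887.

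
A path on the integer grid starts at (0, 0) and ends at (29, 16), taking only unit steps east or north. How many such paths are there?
Number of paths = 646626422970

A monotone lattice path from (0, 0) to (29, 16) consists of 29 east steps and 16 north steps in some order, so it is determined by which 29 of the 45 steps are east. The count is C(45, 29) = 646626422970.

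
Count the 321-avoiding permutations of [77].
C_77 = 18793142726809884575211361279087545193250040

These 321-avoiding permutations are counted by the Catalan number C_n = (1/(n + 1)) · C(2n, n). For n = 77: C_77 = (1/78) · C(154, 77) = 1465865132691170996866486179768828525073503120/78 = 18793142726809884575211361279087545193250040.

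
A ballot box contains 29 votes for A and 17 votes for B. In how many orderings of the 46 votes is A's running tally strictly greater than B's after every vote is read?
Strict-lead orderings = 456442180920

Total orderings of the 46 votes with 29 for A: C(46, 29) = 1749695026860. By the Bertrand ballot formula (Cycle Lemma / reflection principle), the number of orderings in which A is strictly ahead of B throughout is (p − q)/(p + q) · C(p + q, p) = (29 − 17)/(29 + 17) · 1749695026860 = 456442180920.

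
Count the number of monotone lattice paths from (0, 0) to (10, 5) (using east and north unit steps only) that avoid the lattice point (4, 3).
Number of paths = 2023

Total paths from (0, 0) to (10, 5): C(15, 10) = 3003. Paths through (4, 3): (paths (0, 0) → (4, 3)) × (paths (4, 3) → (10, 5)) = C(7, 4) · C(8, 6) = 35 · 28 = 980. Avoidance count = 3003 − 980 = 2023.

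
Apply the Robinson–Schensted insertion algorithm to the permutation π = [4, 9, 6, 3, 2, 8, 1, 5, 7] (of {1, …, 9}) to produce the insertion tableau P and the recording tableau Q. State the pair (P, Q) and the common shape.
P = [1, 5, 7] / [2, 6, 8] / [3] / [4] / [9];  Q = [1, 2, 6] / [3, 8, 9] / [4] / [5] / [7];  common shape = (3, 3, 1, 1, 1)

Row-insert the values π_1, π_2, … into P one at a time, bumping the leftmost entry strictly greater than the inserted value down to the next row. The recording tableau Q records, in position (i, j), the step at which that cell was added to P.
  Insert 4 (step 1): P = [4];  Q = [1]
  Insert 9 (step 2): P = [4, 9];  Q = [1, 2]
  Insert 6 (step 3): P = [4, 6] / [9];  Q = [1, 2] / [3]
  Insert 3 (step 4): P = [3, 6] / [4] / [9];  Q = [1, 2] / [3] / [4]
  Insert 2 (step 5): P = [2, 6] / [3] / [4] / [9];  Q = [1, 2] / [3] / [4] / [5]
  Insert 8 (step 6): P = [2, 6, 8] / [3] / [4] / [9];  Q = [1, 2, 6] / [3] / [4] / [5]
  Insert 1 (step 7): P = [1, 6, 8] / [2] / [3] / [4] / [9];  Q = [1, 2, 6] / [3] / [4] / [5] / [7]
  Insert 5 (step 8): P = [1, 5, 8] / [2, 6] / [3] / [4] / [9];  Q = [1, 2, 6] / [3, 8] / [4] / [5] / [7]
  Insert 7 (step 9): P = [1, 5, 7] / [2, 6, 8] / [3] / [4] / [9];  Q = [1, 2, 6] / [3, 8, 9] / [4] / [5] / [7]
Final shape: (3, 3, 1, 1, 1).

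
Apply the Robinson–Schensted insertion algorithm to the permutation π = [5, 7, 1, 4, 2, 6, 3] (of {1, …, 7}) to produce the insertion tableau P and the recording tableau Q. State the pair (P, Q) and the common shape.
P = [1, 2, 3] / [4, 6] / [5, 7];  Q = [1, 2, 6] / [3, 4] / [5, 7];  common shape = (3, 2, 2)

Row-insert the values π_1, π_2, … into P one at a time, bumping the leftmost entry strictly greater than the inserted value down to the next row. The recording tableau Q records, in position (i, j), the step at which that cell was added to P.
  Insert 5 (step 1): P = [5];  Q = [1]
  Insert 7 (step 2): P = [5, 7];  Q = [1, 2]
  Insert 1 (step 3): P = [1, 7] / [5];  Q = [1, 2] / [3]
  Insert 4 (step 4): P = [1, 4] / [5, 7];  Q = [1, 2] / [3, 4]
  Insert 2 (step 5): P = [1, 2] / [4, 7] / [5];  Q = [1, 2] / [3, 4] / [5]
  Insert 6 (step 6): P = [1, 2, 6] / [4, 7] / [5];  Q = [1, 2, 6] / [3, 4] / [5]
  Insert 3 (step 7): P = [1, 2, 3] / [4, 6] / [5, 7];  Q = [1, 2, 6] / [3, 4] / [5, 7]
Final shape: (3, 2, 2).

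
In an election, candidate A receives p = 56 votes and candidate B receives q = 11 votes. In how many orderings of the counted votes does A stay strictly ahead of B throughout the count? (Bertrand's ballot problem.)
Strict-lead orderings = 863102246760

Total orderings of the 67 votes with 56 for A: C(67, 56) = 1285063345176. By the Bertrand ballot formula (Cycle Lemma / reflection principle), the number of orderings in which A is strictly ahead of B throughout is (p − q)/(p + q) · C(p + q, p) = (56 − 11)/(56 + 11) · 1285063345176 = 863102246760.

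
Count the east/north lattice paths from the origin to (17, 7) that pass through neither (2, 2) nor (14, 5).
Number of paths = 164100

Inclusion–exclusion. Total paths: C(24, 17) = 346104. Through P₁: C(4, 2)·C(20, 15) = 93024. Through P₂: C(19, 14)·C(5, 3) = 116280. Since P₁ is strictly southwest of P₂, a monotone path through both must visit P₁ then P₂; paths through both = C(4, 2)·C(15, 12)·C(5, 3) = 27300. Avoid both = 346104 − 93024 − 116280 + 27300 = 164100.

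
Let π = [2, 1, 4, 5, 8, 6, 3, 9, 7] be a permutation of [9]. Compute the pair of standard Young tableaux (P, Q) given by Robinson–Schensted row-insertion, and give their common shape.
P = [1, 3, 5, 6, 7] / [2, 4, 9] / [8];  Q = [1, 3, 4, 5, 8] / [2, 6, 9] / [7];  common shape = (5, 3, 1)

Row-insert the values π_1, π_2, … into P one at a time, bumping the leftmost entry strictly greater than the inserted value down to the next row. The recording tableau Q records, in position (i, j), the step at which that cell was added to P.
  Insert 2 (step 1): P = [2];  Q = [1]
  Insert 1 (step 2): P = [1] / [2];  Q = [1] / [2]
  Insert 4 (step 3): P = [1, 4] / [2];  Q = [1, 3] / [2]
  Insert 5 (step 4): P = [1, 4, 5] / [2];  Q = [1, 3, 4] / [2]
  Insert 8 (step 5): P = [1, 4, 5, 8] / [2];  Q = [1, 3, 4, 5] / [2]
  Insert 6 (step 6): P = [1, 4, 5, 6] / [2, 8];  Q = [1, 3, 4, 5] / [2, 6]
  Insert 3 (step 7): P = [1, 3, 5, 6] / [2, 4] / [8];  Q = [1, 3, 4, 5] / [2, 6] / [7]
  Insert 9 (step 8): P = [1, 3, 5, 6, 9] / [2, 4] / [8];  Q = [1, 3, 4, 5, 8] / [2, 6] / [7]
  Insert 7 (step 9): P = [1, 3, 5, 6, 7] / [2, 4, 9] / [8];  Q = [1, 3, 4, 5, 8] / [2, 6, 9] / [7]
Final shape: (5, 3, 1).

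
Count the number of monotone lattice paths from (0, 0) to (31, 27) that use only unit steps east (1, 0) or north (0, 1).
Number of paths = 26252279997448736

A monotone lattice path from (0, 0) to (31, 27) consists of 31 east steps and 27 north steps in some order, so it is determined by which 31 of the 58 steps are east. The count is C(58, 31) = 26252279997448736.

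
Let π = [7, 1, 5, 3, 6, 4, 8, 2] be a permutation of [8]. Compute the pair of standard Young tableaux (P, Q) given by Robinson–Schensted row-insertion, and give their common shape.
P = [1, 2, 4, 8] / [3, 6] / [5] / [7];  Q = [1, 3, 5, 7] / [2, 6] / [4] / [8];  common shape = (4, 2, 1, 1)

Row-insert the values π_1, π_2, … into P one at a time, bumping the leftmost entry strictly greater than the inserted value down to the next row. The recording tableau Q records, in position (i, j), the step at which that cell was added to P.
  Insert 7 (step 1): P = [7];  Q = [1]
  Insert 1 (step 2): P = [1] / [7];  Q = [1] / [2]
  Insert 5 (step 3): P = [1, 5] / [7];  Q = [1, 3] / [2]
  Insert 3 (step 4): P = [1, 3] / [5] / [7];  Q = [1, 3] / [2] / [4]
  Insert 6 (step 5): P = [1, 3, 6] / [5] / [7];  Q = [1, 3, 5] / [2] / [4]
  Insert 4 (step 6): P = [1, 3, 4] / [5, 6] / [7];  Q = [1, 3, 5] / [2, 6] / [4]
  Insert 8 (step 7): P = [1, 3, 4, 8] / [5, 6] / [7];  Q = [1, 3, 5, 7] / [2, 6] / [4]
  Insert 2 (step 8): P = [1, 2, 4, 8] / [3, 6] / [5] / [7];  Q = [1, 3, 5, 7] / [2, 6] / [4] / [8]
Final shape: (4, 2, 1, 1).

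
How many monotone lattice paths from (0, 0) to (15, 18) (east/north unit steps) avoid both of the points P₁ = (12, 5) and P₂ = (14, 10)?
Number of paths = 1017211268

Inclusion–exclusion. Total paths: C(33, 15) = 1037158320. Through P₁: C(17, 12)·C(16, 3) = 3465280. Through P₂: C(24, 14)·C(9, 1) = 17651304. Since P₁ is strictly southwest of P₂, a monotone path through both must visit P₁ then P₂; paths through both = C(17, 12)·C(7, 2)·C(9, 1) = 1169532. Avoid both = 1037158320 − 3465280 − 17651304 + 1169532 = 1017211268.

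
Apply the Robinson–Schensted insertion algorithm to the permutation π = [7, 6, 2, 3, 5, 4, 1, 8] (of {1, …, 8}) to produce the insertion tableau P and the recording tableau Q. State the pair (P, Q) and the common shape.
P = [1, 3, 4, 8] / [2] / [5] / [6] / [7];  Q = [1, 4, 5, 8] / [2] / [3] / [6] / [7];  common shape = (4, 1, 1, 1, 1)

Row-insert the values π_1, π_2, … into P one at a time, bumping the leftmost entry strictly greater than the inserted value down to the next row. The recording tableau Q records, in position (i, j), the step at which that cell was added to P.
  Insert 7 (step 1): P = [7];  Q = [1]
  Insert 6 (step 2): P = [6] / [7];  Q = [1] / [2]
  Insert 2 (step 3): P = [2] / [6] / [7];  Q = [1] / [2] / [3]
  Insert 3 (step 4): P = [2, 3] / [6] / [7];  Q = [1, 4] / [2] / [3]
  Insert 5 (step 5): P = [2, 3, 5] / [6] / [7];  Q = [1, 4, 5] / [2] / [3]
  Insert 4 (step 6): P = [2, 3, 4] / [5] / [6] / [7];  Q = [1, 4, 5] / [2] / [3] / [6]
  Insert 1 (step 7): P = [1, 3, 4] / [2] / [5] / [6] / [7];  Q = [1, 4, 5] / [2] / [3] / [6] / [7]
  Insert 8 (step 8): P = [1, 3, 4, 8] / [2] / [5] / [6] / [7];  Q = [1, 4, 5, 8] / [2] / [3] / [6] / [7]
Final shape: (4, 1, 1, 1, 1).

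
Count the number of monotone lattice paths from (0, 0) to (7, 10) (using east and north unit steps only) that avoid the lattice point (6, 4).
Number of paths = 17978

Total paths from (0, 0) to (7, 10): C(17, 7) = 19448. Paths through (6, 4): (paths (0, 0) → (6, 4)) × (paths (6, 4) → (7, 10)) = C(10, 6) · C(7, 1) = 210 · 7 = 1470. Avoidance count = 19448 − 1470 = 17978.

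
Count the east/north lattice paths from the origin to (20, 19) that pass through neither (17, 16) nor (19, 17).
Number of paths = 30295940400

Inclusion–exclusion. Total paths: C(39, 20) = 68923264410. Through P₁: C(33, 17)·C(6, 3) = 23336062200. Through P₂: C(36, 19)·C(3, 1) = 25792489800. Since P₁ is strictly southwest of P₂, a monotone path through both must visit P₁ then P₂; paths through both = C(33, 17)·C(3, 2)·C(3, 1) = 10501227990. Avoid both = 68923264410 − 23336062200 − 25792489800 + 10501227990 = 30295940400.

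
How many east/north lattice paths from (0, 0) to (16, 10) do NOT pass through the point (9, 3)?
Number of paths = 4556695

Total paths from (0, 0) to (16, 10): C(26, 16) = 5311735. Paths through (9, 3): (paths (0, 0) → (9, 3)) × (paths (9, 3) → (16, 10)) = C(12, 9) · C(14, 7) = 220 · 3432 = 755040. Avoidance count = 5311735 − 755040 = 4556695.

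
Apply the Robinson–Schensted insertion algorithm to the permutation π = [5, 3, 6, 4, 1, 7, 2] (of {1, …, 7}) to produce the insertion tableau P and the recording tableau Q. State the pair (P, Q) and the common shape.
P = [1, 2, 7] / [3, 4] / [5, 6];  Q = [1, 3, 6] / [2, 4] / [5, 7];  common shape = (3, 2, 2)

Row-insert the values π_1, π_2, … into P one at a time, bumping the leftmost entry strictly greater than the inserted value down to the next row. The recording tableau Q records, in position (i, j), the step at which that cell was added to P.
  Insert 5 (step 1): P = [5];  Q = [1]
  Insert 3 (step 2): P = [3] / [5];  Q = [1] / [2]
  Insert 6 (step 3): P = [3, 6] / [5];  Q = [1, 3] / [2]
  Insert 4 (step 4): P = [3, 4] / [5, 6];  Q = [1, 3] / [2, 4]
  Insert 1 (step 5): P = [1, 4] / [3, 6] / [5];  Q = [1, 3] / [2, 4] / [5]
  Insert 7 (step 6): P = [1, 4, 7] / [3, 6] / [5];  Q = [1, 3, 6] / [2, 4] / [5]
  Insert 2 (step 7): P = [1, 2, 7] / [3, 4] / [5, 6];  Q = [1, 3, 6] / [2, 4] / [5, 7]
Final shape: (3, 2, 2).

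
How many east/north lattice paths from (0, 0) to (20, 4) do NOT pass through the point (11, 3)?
Number of paths = 6986

Total paths from (0, 0) to (20, 4): C(24, 20) = 10626. Paths through (11, 3): (paths (0, 0) → (11, 3)) × (paths (11, 3) → (20, 4)) = C(14, 11) · C(10, 9) = 364 · 10 = 3640. Avoidance count = 10626 − 3640 = 6986.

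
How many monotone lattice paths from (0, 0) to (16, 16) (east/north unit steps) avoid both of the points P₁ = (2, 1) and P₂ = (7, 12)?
Number of paths = 341746050

Inclusion–exclusion. Total paths: C(32, 16) = 601080390. Through P₁: C(3, 2)·C(29, 14) = 232676280. Through P₂: C(19, 7)·C(13, 9) = 36027420. Since P₁ is strictly southwest of P₂, a monotone path through both must visit P₁ then P₂; paths through both = C(3, 2)·C(16, 5)·C(13, 9) = 9369360. Avoid both = 601080390 − 232676280 − 36027420 + 9369360 = 341746050.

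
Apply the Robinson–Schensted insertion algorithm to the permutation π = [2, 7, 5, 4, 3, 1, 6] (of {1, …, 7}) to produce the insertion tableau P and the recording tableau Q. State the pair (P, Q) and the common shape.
P = [1, 3, 6] / [2] / [4] / [5] / [7];  Q = [1, 2, 7] / [3] / [4] / [5] / [6];  common shape = (3, 1, 1, 1, 1)

Row-insert the values π_1, π_2, … into P one at a time, bumping the leftmost entry strictly greater than the inserted value down to the next row. The recording tableau Q records, in position (i, j), the step at which that cell was added to P.
  Insert 2 (step 1): P = [2];  Q = [1]
  Insert 7 (step 2): P = [2, 7];  Q = [1, 2]
  Insert 5 (step 3): P = [2, 5] / [7];  Q = [1, 2] / [3]
  Insert 4 (step 4): P = [2, 4] / [5] / [7];  Q = [1, 2] / [3] / [4]
  Insert 3 (step 5): P = [2, 3] / [4] / [5] / [7];  Q = [1, 2] / [3] / [4] / [5]
  Insert 1 (step 6): P = [1, 3] / [2] / [4] / [5] / [7];  Q = [1, 2] / [3] / [4] / [5] / [6]
  Insert 6 (step 7): P = [1, 3, 6] / [2] / [4] / [5] / [7];  Q = [1, 2, 7] / [3] / [4] / [5] / [6]
Final shape: (3, 1, 1, 1, 1).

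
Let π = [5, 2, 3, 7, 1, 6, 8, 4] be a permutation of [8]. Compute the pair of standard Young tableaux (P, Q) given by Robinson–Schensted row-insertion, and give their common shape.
P = [1, 3, 4, 8] / [2, 6] / [5, 7];  Q = [1, 3, 4, 7] / [2, 6] / [5, 8];  common shape = (4, 2, 2)

Row-insert the values π_1, π_2, … into P one at a time, bumping the leftmost entry strictly greater than the inserted value down to the next row. The recording tableau Q records, in position (i, j), the step at which that cell was added to P.
  Insert 5 (step 1): P = [5];  Q = [1]
  Insert 2 (step 2): P = [2] / [5];  Q = [1] / [2]
  Insert 3 (step 3): P = [2, 3] / [5];  Q = [1, 3] / [2]
  Insert 7 (step 4): P = [2, 3, 7] / [5];  Q = [1, 3, 4] / [2]
  Insert 1 (step 5): P = [1, 3, 7] / [2] / [5];  Q = [1, 3, 4] / [2] / [5]
  Insert 6 (step 6): P = [1, 3, 6] / [2, 7] / [5];  Q = [1, 3, 4] / [2, 6] / [5]
  Insert 8 (step 7): P = [1, 3, 6, 8] / [2, 7] / [5];  Q = [1, 3, 4, 7] / [2, 6] / [5]
  Insert 4 (step 8): P = [1, 3, 4, 8] / [2, 6] / [5, 7];  Q = [1, 3, 4, 7] / [2, 6] / [5, 8]
Final shape: (4, 2, 2).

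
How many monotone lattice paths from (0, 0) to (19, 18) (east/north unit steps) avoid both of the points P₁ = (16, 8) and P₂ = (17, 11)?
Number of paths = 16795124538

Inclusion–exclusion. Total paths: C(37, 19) = 17672631900. Through P₁: C(24, 16)·C(13, 3) = 210344706. Through P₂: C(28, 17)·C(9, 2) = 773070480. Since P₁ is strictly southwest of P₂, a monotone path through both must visit P₁ then P₂; paths through both = C(24, 16)·C(4, 1)·C(9, 2) = 105907824. Avoid both = 17672631900 − 210344706 − 773070480 + 105907824 = 16795124538.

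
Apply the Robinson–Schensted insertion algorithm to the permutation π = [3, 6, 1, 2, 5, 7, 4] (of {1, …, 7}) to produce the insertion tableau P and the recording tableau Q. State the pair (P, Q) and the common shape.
P = [1, 2, 4, 7] / [3, 5] / [6];  Q = [1, 2, 5, 6] / [3, 4] / [7];  common shape = (4, 2, 1)

Row-insert the values π_1, π_2, … into P one at a time, bumping the leftmost entry strictly greater than the inserted value down to the next row. The recording tableau Q records, in position (i, j), the step at which that cell was added to P.
  Insert 3 (step 1): P = [3];  Q = [1]
  Insert 6 (step 2): P = [3, 6];  Q = [1, 2]
  Insert 1 (step 3): P = [1, 6] / [3];  Q = [1, 2] / [3]
  Insert 2 (step 4): P = [1, 2] / [3, 6];  Q = [1, 2] / [3, 4]
  Insert 5 (step 5): P = [1, 2, 5] / [3, 6];  Q = [1, 2, 5] / [3, 4]
  Insert 7 (step 6): P = [1, 2, 5, 7] / [3, 6];  Q = [1, 2, 5, 6] / [3, 4]
  Insert 4 (step 7): P = [1, 2, 4, 7] / [3, 5] / [6];  Q = [1, 2, 5, 6] / [3, 4] / [7]
Final shape: (4, 2, 1).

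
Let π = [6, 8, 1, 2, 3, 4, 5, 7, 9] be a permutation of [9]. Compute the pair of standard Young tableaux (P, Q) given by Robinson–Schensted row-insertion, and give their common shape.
P = [1, 2, 3, 4, 5, 7, 9] / [6, 8];  Q = [1, 2, 5, 6, 7, 8, 9] / [3, 4];  common shape = (7, 2)

Row-insert the values π_1, π_2, … into P one at a time, bumping the leftmost entry strictly greater than the inserted value down to the next row. The recording tableau Q records, in position (i, j), the step at which that cell was added to P.
  Insert 6 (step 1): P = [6];  Q = [1]
  Insert 8 (step 2): P = [6, 8];  Q = [1, 2]
  Insert 1 (step 3): P = [1, 8] / [6];  Q = [1, 2] / [3]
  Insert 2 (step 4): P = [1, 2] / [6, 8];  Q = [1, 2] / [3, 4]
  Insert 3 (step 5): P = [1, 2, 3] / [6, 8];  Q = [1, 2, 5] / [3, 4]
  Insert 4 (step 6): P = [1, 2, 3, 4] / [6, 8];  Q = [1, 2, 5, 6] / [3, 4]
  Insert 5 (step 7): P = [1, 2, 3, 4, 5] / [6, 8];  Q = [1, 2, 5, 6, 7] / [3, 4]
  Insert 7 (step 8): P = [1, 2, 3, 4, 5, 7] / [6, 8];  Q = [1, 2, 5, 6, 7, 8] / [3, 4]
  Insert 9 (step 9): P = [1, 2, 3, 4, 5, 7, 9] / [6, 8];  Q = [1, 2, 5, 6, 7, 8, 9] / [3, 4]
Final shape: (7, 2).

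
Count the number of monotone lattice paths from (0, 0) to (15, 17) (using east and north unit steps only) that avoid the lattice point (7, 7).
Number of paths = 415545264

Total paths from (0, 0) to (15, 17): C(32, 15) = 565722720. Paths through (7, 7): (paths (0, 0) → (7, 7)) × (paths (7, 7) → (15, 17)) = C(14, 7) · C(18, 8) = 3432 · 43758 = 150177456. Avoidance count = 565722720 − 150177456 = 415545264.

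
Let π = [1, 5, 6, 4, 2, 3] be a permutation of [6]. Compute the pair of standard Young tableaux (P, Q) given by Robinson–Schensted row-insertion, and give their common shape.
P = [1, 2, 3] / [4, 6] / [5];  Q = [1, 2, 3] / [4, 6] / [5];  common shape = (3, 2, 1)

Row-insert the values π_1, π_2, … into P one at a time, bumping the leftmost entry strictly greater than the inserted value down to the next row. The recording tableau Q records, in position (i, j), the step at which that cell was added to P.
  Insert 1 (step 1): P = [1];  Q = [1]
  Insert 5 (step 2): P = [1, 5];  Q = [1, 2]
  Insert 6 (step 3): P = [1, 5, 6];  Q = [1, 2, 3]
  Insert 4 (step 4): P = [1, 4, 6] / [5];  Q = [1, 2, 3] / [4]
  Insert 2 (step 5): P = [1, 2, 6] / [4] / [5];  Q = [1, 2, 3] / [4] / [5]
  Insert 3 (step 6): P = [1, 2, 3] / [4, 6] / [5];  Q = [1, 2, 3] / [4, 6] / [5]
Final shape: (3, 2, 1).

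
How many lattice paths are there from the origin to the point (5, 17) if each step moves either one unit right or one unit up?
Number of paths = 26334

A monotone lattice path from (0, 0) to (5, 17) consists of 5 east steps and 17 north steps in some order, so it is determined by which 5 of the 22 steps are east. The count is C(22, 5) = 26334.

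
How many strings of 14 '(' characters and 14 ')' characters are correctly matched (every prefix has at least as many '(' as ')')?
C_14 = 2674440

These balanced parentheses are counted by the Catalan number C_n = (1/(n + 1)) · C(2n, n). For n = 14: C_14 = (1/15) · C(28, 14) = 40116600/15 = 2674440.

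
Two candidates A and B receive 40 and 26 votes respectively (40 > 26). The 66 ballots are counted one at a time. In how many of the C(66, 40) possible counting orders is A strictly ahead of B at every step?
Strict-lead orderings = 350908747657532568

Total orderings of the 66 votes with 40 for A: C(66, 40) = 1654284096099796392. By the Bertrand ballot formula (Cycle Lemma / reflection principle), the number of orderings in which A is strictly ahead of B throughout is (p − q)/(p + q) · C(p + q, p) = (40 − 26)/(40 + 26) · 1654284096099796392 = 350908747657532568.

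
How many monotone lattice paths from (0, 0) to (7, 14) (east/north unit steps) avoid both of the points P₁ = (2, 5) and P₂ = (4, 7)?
Number of paths = 49758

Inclusion–exclusion. Total paths: C(21, 7) = 116280. Through P₁: C(7, 2)·C(14, 5) = 42042. Through P₂: C(11, 4)·C(10, 3) = 39600. Since P₁ is strictly southwest of P₂, a monotone path through both must visit P₁ then P₂; paths through both = C(7, 2)·C(4, 2)·C(10, 3) = 15120. Avoid both = 116280 − 42042 − 39600 + 15120 = 49758.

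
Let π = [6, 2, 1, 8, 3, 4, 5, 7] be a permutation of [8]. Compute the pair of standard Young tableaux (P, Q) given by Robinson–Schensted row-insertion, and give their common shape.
P = [1, 3, 4, 5, 7] / [2, 8] / [6];  Q = [1, 4, 6, 7, 8] / [2, 5] / [3];  common shape = (5, 2, 1)

Row-insert the values π_1, π_2, … into P one at a time, bumping the leftmost entry strictly greater than the inserted value down to the next row. The recording tableau Q records, in position (i, j), the step at which that cell was added to P.
  Insert 6 (step 1): P = [6];  Q = [1]
  Insert 2 (step 2): P = [2] / [6];  Q = [1] / [2]
  Insert 1 (step 3): P = [1] / [2] / [6];  Q = [1] / [2] / [3]
  Insert 8 (step 4): P = [1, 8] / [2] / [6];  Q = [1, 4] / [2] / [3]
  Insert 3 (step 5): P = [1, 3] / [2, 8] / [6];  Q = [1, 4] / [2, 5] / [3]
  Insert 4 (step 6): P = [1, 3, 4] / [2, 8] / [6];  Q = [1, 4, 6] / [2, 5] / [3]
  Insert 5 (step 7): P = [1, 3, 4, 5] / [2, 8] / [6];  Q = [1, 4, 6, 7] / [2, 5] / [3]
  Insert 7 (step 8): P = [1, 3, 4, 5, 7] / [2, 8] / [6];  Q = [1, 4, 6, 7, 8] / [2, 5] / [3]
Final shape: (5, 2, 1).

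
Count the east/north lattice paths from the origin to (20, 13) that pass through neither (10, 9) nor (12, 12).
Number of paths = 464672678

Inclusion–exclusion. Total paths: C(33, 20) = 573166440. Through P₁: C(19, 10)·C(14, 10) = 92470378. Through P₂: C(24, 12)·C(9, 8) = 24337404. Since P₁ is strictly southwest of P₂, a monotone path through both must visit P₁ then P₂; paths through both = C(19, 10)·C(5, 2)·C(9, 8) = 8314020. Avoid both = 573166440 − 92470378 − 24337404 + 8314020 = 464672678.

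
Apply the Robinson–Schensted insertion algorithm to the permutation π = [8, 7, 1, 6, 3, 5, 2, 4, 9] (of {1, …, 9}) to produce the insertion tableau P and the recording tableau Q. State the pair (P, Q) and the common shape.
P = [1, 2, 4, 9] / [3, 5] / [6] / [7] / [8];  Q = [1, 4, 6, 9] / [2, 8] / [3] / [5] / [7];  common shape = (4, 2, 1, 1, 1)

Row-insert the values π_1, π_2, … into P one at a time, bumping the leftmost entry strictly greater than the inserted value down to the next row. The recording tableau Q records, in position (i, j), the step at which that cell was added to P.
  Insert 8 (step 1): P = [8];  Q = [1]
  Insert 7 (step 2): P = [7] / [8];  Q = [1] / [2]
  Insert 1 (step 3): P = [1] / [7] / [8];  Q = [1] / [2] / [3]
  Insert 6 (step 4): P = [1, 6] / [7] / [8];  Q = [1, 4] / [2] / [3]
  Insert 3 (step 5): P = [1, 3] / [6] / [7] / [8];  Q = [1, 4] / [2] / [3] / [5]
  Insert 5 (step 6): P = [1, 3, 5] / [6] / [7] / [8];  Q = [1, 4, 6] / [2] / [3] / [5]
  Insert 2 (step 7): P = [1, 2, 5] / [3] / [6] / [7] / [8];  Q = [1, 4, 6] / [2] / [3] / [5] / [7]
  Insert 4 (step 8): P = [1, 2, 4] / [3, 5] / [6] / [7] / [8];  Q = [1, 4, 6] / [2, 8] / [3] / [5] / [7]
  Insert 9 (step 9): P = [1, 2, 4, 9] / [3, 5] / [6] / [7] / [8];  Q = [1, 4, 6, 9] / [2, 8] / [3] / [5] / [7]
Final shape: (4, 2, 1, 1, 1).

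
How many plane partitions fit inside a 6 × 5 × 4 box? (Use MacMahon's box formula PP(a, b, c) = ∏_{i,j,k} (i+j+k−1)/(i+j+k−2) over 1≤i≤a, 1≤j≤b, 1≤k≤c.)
PP(6, 5, 4) = 133613766

Evaluate the triple product over i = 1..6, j = 1..5, k = 1..4. The factors are (2/1) · (3/2) · (4/3) · (5/4) · (3/2) · (4/3) · (5/4) · (6/5) · … (120 factors total). The numerators and denominators telescope so the product is an integer; carrying out the multiplication exactly gives PP(6, 5, 4) = 133613766.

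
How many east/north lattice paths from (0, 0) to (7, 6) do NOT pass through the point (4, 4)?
Number of paths = 1016

Total paths from (0, 0) to (7, 6): C(13, 7) = 1716. Paths through (4, 4): (paths (0, 0) → (4, 4)) × (paths (4, 4) → (7, 6)) = C(8, 4) · C(5, 3) = 70 · 10 = 700. Avoidance count = 1716 − 700 = 1016.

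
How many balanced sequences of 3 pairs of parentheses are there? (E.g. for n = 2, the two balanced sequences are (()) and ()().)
C_3 = 5

These balanced parentheses are counted by the Catalan number C_n = (1/(n + 1)) · C(2n, n). For n = 3: C_3 = (1/4) · C(6, 3) = 20/4 = 5.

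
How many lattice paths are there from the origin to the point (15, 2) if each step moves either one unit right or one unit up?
Number of paths = 136

A monotone lattice path from (0, 0) to (15, 2) consists of 15 east steps and 2 north steps in some order, so it is determined by which 15 of the 17 steps are east. The count is C(17, 15) = 136.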